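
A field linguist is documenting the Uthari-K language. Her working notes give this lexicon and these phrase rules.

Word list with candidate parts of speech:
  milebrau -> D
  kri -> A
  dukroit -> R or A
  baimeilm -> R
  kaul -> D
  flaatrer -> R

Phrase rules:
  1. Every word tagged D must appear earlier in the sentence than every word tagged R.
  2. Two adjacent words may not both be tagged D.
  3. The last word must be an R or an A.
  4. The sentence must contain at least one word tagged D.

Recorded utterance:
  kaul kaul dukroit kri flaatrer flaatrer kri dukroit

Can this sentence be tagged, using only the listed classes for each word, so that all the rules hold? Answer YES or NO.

Candidates per position — 1:kaul {D}; 2:kaul {D}; 3:dukroit {R,A}; 4:kri {A}; 5:flaatrer {R}; 6:flaatrer {R}; 7:kri {A}; 8:dukroit {R,A}.
Rule 2 cannot be satisfied by any choice of tags from the lexicon.
So there is no consistent tagging.

NO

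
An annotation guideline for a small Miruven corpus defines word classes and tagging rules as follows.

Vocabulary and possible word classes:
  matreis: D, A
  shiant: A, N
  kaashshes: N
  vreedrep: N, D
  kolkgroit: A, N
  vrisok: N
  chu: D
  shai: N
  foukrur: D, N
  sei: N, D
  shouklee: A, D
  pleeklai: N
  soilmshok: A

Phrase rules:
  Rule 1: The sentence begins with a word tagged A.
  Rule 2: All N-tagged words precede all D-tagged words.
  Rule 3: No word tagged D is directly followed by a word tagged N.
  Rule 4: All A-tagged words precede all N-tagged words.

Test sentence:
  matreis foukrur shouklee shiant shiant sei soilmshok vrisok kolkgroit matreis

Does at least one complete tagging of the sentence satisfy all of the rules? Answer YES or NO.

Candidates per position — 1:matreis {D,A}; 2:foukrur {D,N}; 3:shouklee {A,D}; 4:shiant {A,N}; 5:shiant {A,N}; 6:sei {N,D}; 7:soilmshok {A}; 8:vrisok {N}; 9:kolkgroit {A,N}; 10:matreis {D,A}.
Every candidate sequence violates at least one rule; no consistent tagging exists.

NO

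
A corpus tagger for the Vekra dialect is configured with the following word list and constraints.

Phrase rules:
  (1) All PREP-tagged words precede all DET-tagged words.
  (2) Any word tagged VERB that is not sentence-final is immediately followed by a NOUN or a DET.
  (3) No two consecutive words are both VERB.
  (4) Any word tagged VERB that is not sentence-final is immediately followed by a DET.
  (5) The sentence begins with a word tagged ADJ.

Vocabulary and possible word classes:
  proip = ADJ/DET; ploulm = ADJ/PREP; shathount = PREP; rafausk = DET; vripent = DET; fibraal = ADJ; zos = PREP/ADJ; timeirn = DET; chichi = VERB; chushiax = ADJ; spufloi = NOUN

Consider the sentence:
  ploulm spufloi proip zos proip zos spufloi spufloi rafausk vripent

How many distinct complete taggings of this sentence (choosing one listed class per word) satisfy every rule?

Candidates per position — 1:ploulm {ADJ,PREP}; 2:spufloi {NOUN}; 3:proip {ADJ,DET}; 4:zos {PREP,ADJ}; 5:proip {ADJ,DET}; 6:zos {PREP,ADJ}; 7:spufloi {NOUN}; 8:spufloi {NOUN}; 9:rafausk {DET}; 10:vripent {DET}.
There are 32 candidate sequences in total.
Checking each against the rules leaves 8 sequences.
Count = 8.

8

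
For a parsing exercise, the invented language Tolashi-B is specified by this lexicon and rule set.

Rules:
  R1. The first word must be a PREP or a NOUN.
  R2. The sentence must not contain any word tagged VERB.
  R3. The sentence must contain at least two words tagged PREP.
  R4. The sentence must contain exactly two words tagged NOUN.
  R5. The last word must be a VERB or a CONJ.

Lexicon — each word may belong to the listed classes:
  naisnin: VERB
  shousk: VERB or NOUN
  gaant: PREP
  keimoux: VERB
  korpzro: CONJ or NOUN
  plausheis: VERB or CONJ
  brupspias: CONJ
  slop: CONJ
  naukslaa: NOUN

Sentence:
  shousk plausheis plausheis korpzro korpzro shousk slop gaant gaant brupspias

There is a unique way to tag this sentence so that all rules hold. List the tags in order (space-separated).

NOUN CONJ CONJ CONJ CONJ NOUN CONJ PREP PREP CONJ

Candidates per position — 1:shousk {VERB,NOUN}; 2:plausheis {VERB,CONJ}; 3:plausheis {VERB,CONJ}; 4:korpzro {CONJ,NOUN}; 5:korpzro {CONJ,NOUN}; 6:shousk {VERB,NOUN}; 7:slop {CONJ}; 8:gaant {PREP}; 9:gaant {PREP}; 10:brupspias {CONJ}.
Position 1: tagging it VERB would leave rule 1 unsatisfiable, so it must be NOUN.
Position 2: tagging it VERB would leave rule 2 unsatisfiable, so it must be CONJ.
Position 3: tagging it VERB would leave rule 2 unsatisfiable, so it must be CONJ.
Position 6: tagging it VERB would leave rule 2 unsatisfiable, so it must be NOUN.
Position 4: tagging it NOUN would leave rule 4 unsatisfiable, so it must be CONJ.
Position 5: tagging it NOUN would leave rule 4 unsatisfiable, so it must be CONJ.
That leaves exactly one tagging: NOUN CONJ CONJ CONJ CONJ NOUN CONJ PREP PREP CONJ.
Check: rule 1 holds; rule 2 holds; rule 3 holds; rule 4 holds; rule 5 holds.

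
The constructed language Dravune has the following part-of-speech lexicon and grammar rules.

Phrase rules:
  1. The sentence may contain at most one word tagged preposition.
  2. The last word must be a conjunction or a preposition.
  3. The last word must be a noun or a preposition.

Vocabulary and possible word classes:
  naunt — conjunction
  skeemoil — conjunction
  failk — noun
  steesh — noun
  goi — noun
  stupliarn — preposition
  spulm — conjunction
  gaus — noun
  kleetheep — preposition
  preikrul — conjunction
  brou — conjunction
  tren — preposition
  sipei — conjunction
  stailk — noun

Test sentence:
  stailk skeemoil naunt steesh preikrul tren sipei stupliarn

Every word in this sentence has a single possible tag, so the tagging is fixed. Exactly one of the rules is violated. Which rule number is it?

1

Fixed tagging: noun conjunction conjunction noun conjunction preposition conjunction preposition.
Rule check: R1 violated, R2 holds, R3 holds.
Only rule 1 fails.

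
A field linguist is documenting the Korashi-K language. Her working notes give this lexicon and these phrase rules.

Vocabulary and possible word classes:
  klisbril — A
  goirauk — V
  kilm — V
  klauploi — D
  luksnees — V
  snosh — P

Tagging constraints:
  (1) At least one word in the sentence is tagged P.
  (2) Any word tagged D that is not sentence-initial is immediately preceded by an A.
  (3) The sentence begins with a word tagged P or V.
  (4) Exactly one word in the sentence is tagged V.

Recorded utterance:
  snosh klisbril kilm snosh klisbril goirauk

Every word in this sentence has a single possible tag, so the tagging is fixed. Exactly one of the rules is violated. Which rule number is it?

4

Fixed tagging: P A V P A V.
Applying the rules: R1 pass, R2 pass, R3 pass, R4 fail.
Only rule 4 fails.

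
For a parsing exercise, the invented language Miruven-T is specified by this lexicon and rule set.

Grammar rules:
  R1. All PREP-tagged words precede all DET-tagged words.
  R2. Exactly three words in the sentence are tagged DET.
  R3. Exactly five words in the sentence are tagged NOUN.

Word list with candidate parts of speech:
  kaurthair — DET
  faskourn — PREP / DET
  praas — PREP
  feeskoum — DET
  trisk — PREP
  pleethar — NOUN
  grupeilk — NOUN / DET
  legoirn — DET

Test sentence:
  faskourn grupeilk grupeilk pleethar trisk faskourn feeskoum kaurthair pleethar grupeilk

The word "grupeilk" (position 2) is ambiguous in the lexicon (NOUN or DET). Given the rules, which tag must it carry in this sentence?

Candidates per position — 1:faskourn {PREP,DET}; 2:grupeilk {NOUN,DET}; 3:grupeilk {NOUN,DET}; 4:pleethar {NOUN}; 5:trisk {PREP}; 6:faskourn {PREP,DET}; 7:feeskoum {DET}; 8:kaurthair {DET}; 9:pleethar {NOUN}; 10:grupeilk {NOUN,DET}.
If word 1 were DET, no tagging could satisfy rule 1; so word 1 is PREP.
If word 2 were DET, no tagging could satisfy rule 1; so word 2 is NOUN.
If word 3 were DET, no tagging could satisfy rule 1; so word 3 is NOUN.
If word 10 were DET, no tagging could satisfy rule 3; so word 10 is NOUN.
If word 6 were PREP, no tagging could satisfy rule 2; so word 6 is DET.
The only consistent sequence is: PREP NOUN NOUN NOUN PREP DET DET DET NOUN NOUN.
Rule-by-rule: rule 1 ✓; rule 2 ✓; rule 3 ✓.

NOUN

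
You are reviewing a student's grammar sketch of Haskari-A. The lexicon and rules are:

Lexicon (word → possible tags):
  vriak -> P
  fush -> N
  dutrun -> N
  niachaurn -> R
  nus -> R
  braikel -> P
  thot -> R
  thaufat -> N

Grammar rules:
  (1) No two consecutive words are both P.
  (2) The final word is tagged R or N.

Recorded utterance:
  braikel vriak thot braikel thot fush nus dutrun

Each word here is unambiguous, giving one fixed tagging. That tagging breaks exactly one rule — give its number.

Fixed tagging: P P R P R N R N.
Checking each rule: R1 fails, R2 ok.
Only rule 1 fails.

1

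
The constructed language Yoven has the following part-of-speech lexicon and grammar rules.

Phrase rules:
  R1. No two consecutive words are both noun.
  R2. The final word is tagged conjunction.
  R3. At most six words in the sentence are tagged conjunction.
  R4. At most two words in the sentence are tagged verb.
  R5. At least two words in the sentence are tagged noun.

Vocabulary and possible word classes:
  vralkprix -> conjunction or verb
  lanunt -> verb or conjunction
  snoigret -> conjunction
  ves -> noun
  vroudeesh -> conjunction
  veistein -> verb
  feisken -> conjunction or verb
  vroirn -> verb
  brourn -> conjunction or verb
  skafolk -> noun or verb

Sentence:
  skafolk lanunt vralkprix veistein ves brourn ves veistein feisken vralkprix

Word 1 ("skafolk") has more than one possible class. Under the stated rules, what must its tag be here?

Candidates per position — 1:skafolk {noun,verb}; 2:lanunt {verb,conjunction}; 3:vralkprix {conjunction,verb}; 4:veistein {verb}; 5:ves {noun}; 6:brourn {conjunction,verb}; 7:ves {noun}; 8:veistein {verb}; 9:feisken {conjunction,verb}; 10:vralkprix {conjunction,verb}.
Position 1: tagging it verb would leave rule 4 unsatisfiable, so it must be noun.
Position 2: tagging it verb would leave rule 4 unsatisfiable, so it must be conjunction.
Position 3: tagging it verb would leave rule 4 unsatisfiable, so it must be conjunction.
Position 6: tagging it verb would leave rule 4 unsatisfiable, so it must be conjunction.
Position 9: tagging it verb would leave rule 4 unsatisfiable, so it must be conjunction.
Position 10: tagging it verb would leave rule 2 unsatisfiable, so it must be conjunction.
That leaves exactly one tagging: noun conjunction conjunction verb noun conjunction noun verb conjunction conjunction.
Verifying each rule — rule 1 ✓; rule 2 ✓; rule 3 ✓; rule 4 ✓; rule 5 ✓.

noun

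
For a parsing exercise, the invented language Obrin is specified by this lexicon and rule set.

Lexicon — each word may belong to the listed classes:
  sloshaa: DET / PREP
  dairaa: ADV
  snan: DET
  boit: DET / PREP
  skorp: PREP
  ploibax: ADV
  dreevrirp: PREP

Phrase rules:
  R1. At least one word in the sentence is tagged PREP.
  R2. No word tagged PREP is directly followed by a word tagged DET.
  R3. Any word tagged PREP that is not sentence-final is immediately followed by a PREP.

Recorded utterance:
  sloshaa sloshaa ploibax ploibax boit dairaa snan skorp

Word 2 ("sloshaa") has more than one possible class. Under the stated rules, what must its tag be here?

Candidates per position — 1:sloshaa {DET,PREP}; 2:sloshaa {DET,PREP}; 3:ploibax {ADV}; 4:ploibax {ADV}; 5:boit {DET,PREP}; 6:dairaa {ADV}; 7:snan {DET}; 8:skorp {PREP}.
Position 1: PREP is ruled out by rule 3; that leaves DET.
Position 2: PREP is ruled out by rule 3; that leaves DET.
Position 5: PREP is ruled out by rule 3; that leaves DET.
The only consistent sequence is: DET DET ADV ADV DET ADV DET PREP.
Rule-by-rule: rule 1 ok; rule 2 ok; rule 3 ok.

DET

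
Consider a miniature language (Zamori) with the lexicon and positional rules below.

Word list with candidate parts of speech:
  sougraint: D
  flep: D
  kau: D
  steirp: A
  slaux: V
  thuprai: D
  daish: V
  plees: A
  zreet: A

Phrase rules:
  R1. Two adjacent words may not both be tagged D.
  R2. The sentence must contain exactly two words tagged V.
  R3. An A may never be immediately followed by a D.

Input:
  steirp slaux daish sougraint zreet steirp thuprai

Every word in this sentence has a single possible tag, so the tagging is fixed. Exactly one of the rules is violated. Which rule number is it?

3

Fixed tagging: A V V D A A D.
Applying the rules: R1 ok, R2 ok, R3 fails.
Only rule 3 fails.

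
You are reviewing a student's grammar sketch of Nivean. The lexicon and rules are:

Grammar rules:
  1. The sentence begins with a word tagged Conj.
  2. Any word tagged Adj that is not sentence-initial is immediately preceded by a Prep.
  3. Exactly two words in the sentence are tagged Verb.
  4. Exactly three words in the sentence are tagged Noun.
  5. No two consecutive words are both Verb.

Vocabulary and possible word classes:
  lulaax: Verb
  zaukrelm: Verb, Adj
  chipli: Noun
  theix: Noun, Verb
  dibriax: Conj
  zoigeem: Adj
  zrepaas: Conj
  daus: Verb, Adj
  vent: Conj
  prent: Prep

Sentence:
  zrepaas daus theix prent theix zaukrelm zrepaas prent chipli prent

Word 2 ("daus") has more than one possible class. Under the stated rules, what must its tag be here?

Candidates per position — 1:zrepaas {Conj}; 2:daus {Verb,Adj}; 3:theix {Noun,Verb}; 4:prent {Prep}; 5:theix {Noun,Verb}; 6:zaukrelm {Verb,Adj}; 7:zrepaas {Conj}; 8:prent {Prep}; 9:chipli {Noun}; 10:prent {Prep}.
If word 2 were Adj, no tagging could satisfy rule 2; so word 2 is Verb.
If word 3 were Verb, no tagging could satisfy rule 4; so word 3 is Noun.
If word 5 were Verb, no tagging could satisfy rule 4; so word 5 is Noun.
If word 6 were Adj, no tagging could satisfy rule 2; so word 6 is Verb.
That leaves exactly one tagging: Conj Verb Noun Prep Noun Verb Conj Prep Noun Prep.
Checking: rule 1 holds; rule 2 holds; rule 3 holds; rule 4 holds; rule 5 holds.

Verb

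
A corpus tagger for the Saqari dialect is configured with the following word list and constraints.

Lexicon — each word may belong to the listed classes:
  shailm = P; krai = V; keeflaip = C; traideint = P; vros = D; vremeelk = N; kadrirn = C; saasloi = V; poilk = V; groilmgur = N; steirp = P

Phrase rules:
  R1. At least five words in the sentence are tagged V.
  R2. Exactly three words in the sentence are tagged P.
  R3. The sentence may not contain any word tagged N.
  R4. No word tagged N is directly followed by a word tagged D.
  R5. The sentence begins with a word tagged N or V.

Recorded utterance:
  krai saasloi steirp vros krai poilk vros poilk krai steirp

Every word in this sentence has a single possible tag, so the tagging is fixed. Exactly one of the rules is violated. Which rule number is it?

2

Fixed tagging: V V P D V V D V V P.
Rule check: R1 ✓, R2 ✗, R3 ✓, R4 ✓, R5 ✓.
Only rule 2 fails.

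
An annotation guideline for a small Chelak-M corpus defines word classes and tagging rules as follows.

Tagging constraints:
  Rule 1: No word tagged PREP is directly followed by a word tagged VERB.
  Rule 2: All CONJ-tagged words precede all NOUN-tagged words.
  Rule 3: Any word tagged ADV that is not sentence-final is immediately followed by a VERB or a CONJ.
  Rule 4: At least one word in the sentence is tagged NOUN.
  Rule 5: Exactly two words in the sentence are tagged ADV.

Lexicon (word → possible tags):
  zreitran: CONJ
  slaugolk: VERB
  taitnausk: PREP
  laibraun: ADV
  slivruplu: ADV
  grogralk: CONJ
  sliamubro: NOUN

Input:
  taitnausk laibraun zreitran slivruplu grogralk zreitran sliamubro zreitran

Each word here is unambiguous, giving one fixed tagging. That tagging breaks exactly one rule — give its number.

2

Fixed tagging: PREP ADV CONJ ADV CONJ CONJ NOUN CONJ.
Checking each rule: R1 ok, R2 fails, R3 ok, R4 ok, R5 ok.
Only rule 2 fails.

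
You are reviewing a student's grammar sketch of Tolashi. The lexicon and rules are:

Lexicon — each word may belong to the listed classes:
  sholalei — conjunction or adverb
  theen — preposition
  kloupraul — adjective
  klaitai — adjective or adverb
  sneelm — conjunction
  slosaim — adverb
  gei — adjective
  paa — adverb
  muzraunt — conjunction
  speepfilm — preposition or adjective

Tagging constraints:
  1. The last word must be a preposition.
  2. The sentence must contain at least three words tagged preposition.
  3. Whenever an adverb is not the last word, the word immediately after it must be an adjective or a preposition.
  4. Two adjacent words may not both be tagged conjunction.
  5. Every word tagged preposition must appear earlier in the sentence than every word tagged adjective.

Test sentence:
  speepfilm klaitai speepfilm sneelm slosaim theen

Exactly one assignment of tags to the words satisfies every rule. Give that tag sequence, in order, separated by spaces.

preposition adverb preposition conjunction adverb preposition

Candidates per position — 1:speepfilm {preposition,adjective}; 2:klaitai {adjective,adverb}; 3:speepfilm {preposition,adjective}; 4:sneelm {conjunction}; 5:slosaim {adverb}; 6:theen {preposition}.
Position 1: tagging it adjective would leave rule 2 unsatisfiable, so it must be preposition.
Position 2: tagging it adjective would leave rule 5 unsatisfiable, so it must be adverb.
Position 3: tagging it adjective would leave rule 2 unsatisfiable, so it must be preposition.
That leaves exactly one tagging: preposition adverb preposition conjunction adverb preposition.
Verifying each rule — rule 1 ✓; rule 2 ✓; rule 3 ✓; rule 4 ✓; rule 5 ✓.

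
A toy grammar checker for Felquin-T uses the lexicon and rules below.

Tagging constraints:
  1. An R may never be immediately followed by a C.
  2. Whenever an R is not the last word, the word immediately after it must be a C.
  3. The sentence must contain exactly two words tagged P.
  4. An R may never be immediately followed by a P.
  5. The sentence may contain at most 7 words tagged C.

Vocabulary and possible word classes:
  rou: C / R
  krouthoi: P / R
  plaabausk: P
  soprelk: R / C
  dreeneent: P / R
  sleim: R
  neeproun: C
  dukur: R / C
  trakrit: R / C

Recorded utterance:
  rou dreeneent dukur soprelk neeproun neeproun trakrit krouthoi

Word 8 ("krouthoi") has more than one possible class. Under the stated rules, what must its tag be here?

P

Candidates per position — 1:rou {C,R}; 2:dreeneent {P,R}; 3:dukur {R,C}; 4:soprelk {R,C}; 5:neeproun {C}; 6:neeproun {C}; 7:trakrit {R,C}; 8:krouthoi {P,R}.
Position 1: tagging it R would leave rule 2 unsatisfiable, so it must be C.
Position 2: tagging it R would leave rule 1 unsatisfiable, so it must be P.
Position 3: tagging it R would leave rule 1 unsatisfiable, so it must be C.
Position 4: tagging it R would leave rule 1 unsatisfiable, so it must be C.
Position 7: tagging it R would leave rule 2 unsatisfiable, so it must be C.
Position 8: tagging it R would leave rule 3 unsatisfiable, so it must be P.
The unique satisfying tagging is: C P C C C C C P.
Check: rule 1 ✓; rule 2 ✓; rule 3 ✓; rule 4 ✓; rule 5 ✓.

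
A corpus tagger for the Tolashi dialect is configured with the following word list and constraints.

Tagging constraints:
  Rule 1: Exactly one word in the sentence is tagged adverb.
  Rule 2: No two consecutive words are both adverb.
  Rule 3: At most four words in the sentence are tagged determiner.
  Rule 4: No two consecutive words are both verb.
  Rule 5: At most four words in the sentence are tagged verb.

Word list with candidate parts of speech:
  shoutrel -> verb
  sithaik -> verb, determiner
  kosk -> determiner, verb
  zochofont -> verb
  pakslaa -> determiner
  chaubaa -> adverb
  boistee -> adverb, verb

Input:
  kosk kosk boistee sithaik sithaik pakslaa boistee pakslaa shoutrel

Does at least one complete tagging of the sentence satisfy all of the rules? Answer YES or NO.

Candidates per position — 1:kosk {determiner,verb}; 2:kosk {determiner,verb}; 3:boistee {adverb,verb}; 4:sithaik {verb,determiner}; 5:sithaik {verb,determiner}; 6:pakslaa {determiner}; 7:boistee {adverb,verb}; 8:pakslaa {determiner}; 9:shoutrel {verb}.
One satisfying assignment: verb determiner verb determiner verb determiner adverb determiner verb.
Check: rule 1 ok; rule 2 ok; rule 3 ok; rule 4 ok; rule 5 ok.

YES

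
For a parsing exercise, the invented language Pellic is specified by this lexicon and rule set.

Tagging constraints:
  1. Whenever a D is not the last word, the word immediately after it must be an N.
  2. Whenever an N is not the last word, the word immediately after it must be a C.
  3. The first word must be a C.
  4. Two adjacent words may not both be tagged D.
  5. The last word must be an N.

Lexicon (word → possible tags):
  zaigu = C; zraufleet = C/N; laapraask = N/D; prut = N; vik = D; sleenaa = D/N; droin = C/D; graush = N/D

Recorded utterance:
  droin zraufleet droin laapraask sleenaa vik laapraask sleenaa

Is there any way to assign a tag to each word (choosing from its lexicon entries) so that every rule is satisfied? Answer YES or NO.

Candidates per position — 1:droin {C,D}; 2:zraufleet {C,N}; 3:droin {C,D}; 4:laapraask {N,D}; 5:sleenaa {D,N}; 6:vik {D}; 7:laapraask {N,D}; 8:sleenaa {D,N}.
Every candidate sequence violates at least one rule; no consistent tagging exists.

NO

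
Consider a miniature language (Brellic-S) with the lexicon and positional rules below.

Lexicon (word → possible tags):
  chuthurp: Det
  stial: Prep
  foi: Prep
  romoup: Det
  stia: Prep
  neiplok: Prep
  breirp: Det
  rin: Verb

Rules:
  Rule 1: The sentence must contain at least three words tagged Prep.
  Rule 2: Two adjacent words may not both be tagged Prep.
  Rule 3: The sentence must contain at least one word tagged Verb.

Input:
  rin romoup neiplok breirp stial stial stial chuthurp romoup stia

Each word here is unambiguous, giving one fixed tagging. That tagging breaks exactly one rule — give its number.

2

Fixed tagging: Verb Det Prep Det Prep Prep Prep Det Det Prep.
Applying the rules: R1 ✓, R2 ✗, R3 ✓.
Only rule 2 fails.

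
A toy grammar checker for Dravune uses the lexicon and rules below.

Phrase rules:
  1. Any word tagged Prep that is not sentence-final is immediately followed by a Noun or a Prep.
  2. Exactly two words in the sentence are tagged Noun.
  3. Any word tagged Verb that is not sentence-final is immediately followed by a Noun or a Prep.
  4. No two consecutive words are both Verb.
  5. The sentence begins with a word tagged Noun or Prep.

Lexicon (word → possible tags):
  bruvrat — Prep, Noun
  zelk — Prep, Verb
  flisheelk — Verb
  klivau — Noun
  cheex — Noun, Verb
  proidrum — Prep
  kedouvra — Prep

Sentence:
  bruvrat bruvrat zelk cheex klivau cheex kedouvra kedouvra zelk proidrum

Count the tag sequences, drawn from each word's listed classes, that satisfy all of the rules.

Candidates per position — 1:bruvrat {Prep,Noun}; 2:bruvrat {Prep,Noun}; 3:zelk {Prep,Verb}; 4:cheex {Noun,Verb}; 5:klivau {Noun}; 6:cheex {Noun,Verb}; 7:kedouvra {Prep}; 8:kedouvra {Prep}; 9:zelk {Prep,Verb}; 10:proidrum {Prep}.
There are 64 candidate sequences in total.
The sequences that satisfy every rule: Prep Prep Prep Noun Noun Verb Prep Prep Prep Prep.
Count = 1.

1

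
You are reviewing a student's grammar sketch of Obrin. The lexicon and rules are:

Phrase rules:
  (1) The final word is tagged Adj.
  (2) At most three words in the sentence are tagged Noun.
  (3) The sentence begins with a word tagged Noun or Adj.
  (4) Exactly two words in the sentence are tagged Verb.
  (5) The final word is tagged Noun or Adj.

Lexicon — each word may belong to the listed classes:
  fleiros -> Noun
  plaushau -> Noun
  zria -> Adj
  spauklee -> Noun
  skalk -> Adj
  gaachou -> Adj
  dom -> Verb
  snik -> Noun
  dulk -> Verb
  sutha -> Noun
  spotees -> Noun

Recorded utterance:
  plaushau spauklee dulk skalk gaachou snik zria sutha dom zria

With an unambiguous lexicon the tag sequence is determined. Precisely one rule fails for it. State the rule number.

2

Fixed tagging: Noun Noun Verb Adj Adj Noun Adj Noun Verb Adj.
Checking each rule: R1 holds, R2 violated, R3 holds, R4 holds, R5 holds.
Only rule 2 fails.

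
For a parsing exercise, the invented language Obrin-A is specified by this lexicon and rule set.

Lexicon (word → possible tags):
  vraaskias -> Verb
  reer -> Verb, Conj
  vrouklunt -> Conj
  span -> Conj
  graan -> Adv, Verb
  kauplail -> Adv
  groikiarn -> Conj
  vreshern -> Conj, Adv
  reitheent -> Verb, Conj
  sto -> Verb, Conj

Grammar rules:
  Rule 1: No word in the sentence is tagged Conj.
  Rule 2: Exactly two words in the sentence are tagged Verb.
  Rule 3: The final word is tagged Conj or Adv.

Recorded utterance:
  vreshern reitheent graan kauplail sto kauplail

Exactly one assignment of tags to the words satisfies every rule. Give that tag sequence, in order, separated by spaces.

Adv Verb Adv Adv Verb Adv

Candidates per position — 1:vreshern {Conj,Adv}; 2:reitheent {Verb,Conj}; 3:graan {Adv,Verb}; 4:kauplail {Adv}; 5:sto {Verb,Conj}; 6:kauplail {Adv}.
Position 1: Conj is ruled out by rule 1; that leaves Adv.
Position 2: Conj is ruled out by rule 1; that leaves Verb.
Position 5: Conj is ruled out by rule 1; that leaves Verb.
Position 3: Verb is ruled out by rule 2; that leaves Adv.
The unique satisfying tagging is: Adv Verb Adv Adv Verb Adv.
Check: rule 1 satisfied; rule 2 satisfied; rule 3 satisfied.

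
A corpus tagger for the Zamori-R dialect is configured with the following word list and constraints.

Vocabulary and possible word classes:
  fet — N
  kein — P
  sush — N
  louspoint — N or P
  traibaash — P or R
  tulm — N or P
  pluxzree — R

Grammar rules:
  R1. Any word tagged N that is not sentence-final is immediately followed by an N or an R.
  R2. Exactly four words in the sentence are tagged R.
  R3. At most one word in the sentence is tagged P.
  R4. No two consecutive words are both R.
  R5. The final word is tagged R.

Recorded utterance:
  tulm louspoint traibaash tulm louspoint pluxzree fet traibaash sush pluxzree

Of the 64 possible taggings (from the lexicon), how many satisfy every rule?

Candidates per position — 1:tulm {N,P}; 2:louspoint {N,P}; 3:traibaash {P,R}; 4:tulm {N,P}; 5:louspoint {N,P}; 6:pluxzree {R}; 7:fet {N}; 8:traibaash {P,R}; 9:sush {N}; 10:pluxzree {R}.
There are 64 candidate sequences in total.
The sequences that satisfy every rule: N N R N N R N R N R; N N R P N R N R N R; P N R N N R N R N R.
Count = 3.

3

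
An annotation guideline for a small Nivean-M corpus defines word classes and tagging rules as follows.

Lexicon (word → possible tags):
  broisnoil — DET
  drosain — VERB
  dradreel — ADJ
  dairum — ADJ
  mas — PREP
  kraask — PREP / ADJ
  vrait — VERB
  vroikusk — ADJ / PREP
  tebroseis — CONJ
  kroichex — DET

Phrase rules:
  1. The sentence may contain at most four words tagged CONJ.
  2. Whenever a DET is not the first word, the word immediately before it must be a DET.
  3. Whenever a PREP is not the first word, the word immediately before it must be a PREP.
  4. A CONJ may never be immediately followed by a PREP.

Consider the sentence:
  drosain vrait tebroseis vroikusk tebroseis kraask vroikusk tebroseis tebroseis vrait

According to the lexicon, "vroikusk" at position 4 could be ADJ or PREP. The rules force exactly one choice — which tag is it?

ADJ

Candidates per position — 1:drosain {VERB}; 2:vrait {VERB}; 3:tebroseis {CONJ}; 4:vroikusk {ADJ,PREP}; 5:tebroseis {CONJ}; 6:kraask {PREP,ADJ}; 7:vroikusk {ADJ,PREP}; 8:tebroseis {CONJ}; 9:tebroseis {CONJ}; 10:vrait {VERB}.
At position 4, choosing PREP makes rule 3 impossible to satisfy; hence ADJ.
At position 6, choosing PREP makes rule 3 impossible to satisfy; hence ADJ.
At position 7, choosing PREP makes rule 3 impossible to satisfy; hence ADJ.
So the tagging must be: VERB VERB CONJ ADJ CONJ ADJ ADJ CONJ CONJ VERB.
Check: rule 1 ok; rule 2 ok; rule 3 ok; rule 4 ok.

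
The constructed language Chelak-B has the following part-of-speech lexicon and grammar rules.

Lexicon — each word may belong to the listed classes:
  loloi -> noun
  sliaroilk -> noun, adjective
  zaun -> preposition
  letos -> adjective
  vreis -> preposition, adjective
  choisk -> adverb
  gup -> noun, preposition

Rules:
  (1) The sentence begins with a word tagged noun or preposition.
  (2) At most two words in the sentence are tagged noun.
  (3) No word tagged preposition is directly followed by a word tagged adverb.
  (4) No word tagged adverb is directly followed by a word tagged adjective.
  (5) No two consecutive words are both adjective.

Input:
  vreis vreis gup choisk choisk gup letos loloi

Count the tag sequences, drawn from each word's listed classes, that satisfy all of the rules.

Candidates per position — 1:vreis {preposition,adjective}; 2:vreis {preposition,adjective}; 3:gup {noun,preposition}; 4:choisk {adverb}; 5:choisk {adverb}; 6:gup {noun,preposition}; 7:letos {adjective}; 8:loloi {noun}.
There are 16 candidate sequences in total.
The sequences that satisfy every rule: preposition preposition noun adverb adverb preposition adjective noun; preposition adjective noun adverb adverb preposition adjective noun.
Count = 2.

2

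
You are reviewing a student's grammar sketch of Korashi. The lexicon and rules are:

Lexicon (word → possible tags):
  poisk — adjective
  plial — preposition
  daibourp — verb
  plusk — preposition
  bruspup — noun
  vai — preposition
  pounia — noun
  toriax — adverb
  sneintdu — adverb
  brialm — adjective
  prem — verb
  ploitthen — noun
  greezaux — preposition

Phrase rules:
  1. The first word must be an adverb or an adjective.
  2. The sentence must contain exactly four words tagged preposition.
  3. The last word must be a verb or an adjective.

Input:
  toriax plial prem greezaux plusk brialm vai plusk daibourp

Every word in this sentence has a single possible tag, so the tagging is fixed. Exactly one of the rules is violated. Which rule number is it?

Fixed tagging: adverb preposition verb preposition preposition adjective preposition preposition verb.
Checking each rule: R1 pass, R2 fail, R3 pass.
Only rule 2 fails.

2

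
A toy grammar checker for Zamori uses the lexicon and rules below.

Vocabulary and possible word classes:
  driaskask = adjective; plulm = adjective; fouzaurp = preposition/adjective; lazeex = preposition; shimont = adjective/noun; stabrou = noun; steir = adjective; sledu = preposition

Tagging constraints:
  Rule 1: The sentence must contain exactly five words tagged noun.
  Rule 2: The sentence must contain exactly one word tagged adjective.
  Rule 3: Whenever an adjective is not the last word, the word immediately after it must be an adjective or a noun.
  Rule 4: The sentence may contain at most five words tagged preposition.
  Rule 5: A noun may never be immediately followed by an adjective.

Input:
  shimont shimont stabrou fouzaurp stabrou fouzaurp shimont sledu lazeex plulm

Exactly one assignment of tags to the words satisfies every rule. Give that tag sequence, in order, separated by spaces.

noun noun noun preposition noun preposition noun preposition preposition adjective

Candidates per position — 1:shimont {adjective,noun}; 2:shimont {adjective,noun}; 3:stabrou {noun}; 4:fouzaurp {preposition,adjective}; 5:stabrou {noun}; 6:fouzaurp {preposition,adjective}; 7:shimont {adjective,noun}; 8:sledu {preposition}; 9:lazeex {preposition}; 10:plulm {adjective}.
If word 1 were adjective, no tagging could satisfy rule 1; so word 1 is noun.
If word 2 were adjective, no tagging could satisfy rule 1; so word 2 is noun.
If word 4 were adjective, no tagging could satisfy rule 2; so word 4 is preposition.
If word 6 were adjective, no tagging could satisfy rule 2; so word 6 is preposition.
If word 7 were adjective, no tagging could satisfy rule 1; so word 7 is noun.
So the tagging must be: noun noun noun preposition noun preposition noun preposition preposition adjective.
Verifying each rule — rule 1 holds; rule 2 holds; rule 3 holds; rule 4 holds; rule 5 holds.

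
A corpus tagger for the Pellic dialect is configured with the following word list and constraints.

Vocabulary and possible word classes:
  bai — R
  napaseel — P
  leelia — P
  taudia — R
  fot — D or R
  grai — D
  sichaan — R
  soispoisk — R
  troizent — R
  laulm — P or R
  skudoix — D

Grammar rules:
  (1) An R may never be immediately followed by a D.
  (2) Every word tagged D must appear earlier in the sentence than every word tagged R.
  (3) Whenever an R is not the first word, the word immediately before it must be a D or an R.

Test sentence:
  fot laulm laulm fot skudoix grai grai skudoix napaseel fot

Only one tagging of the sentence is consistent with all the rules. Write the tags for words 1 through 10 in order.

Candidates per position — 1:fot {D,R}; 2:laulm {P,R}; 3:laulm {P,R}; 4:fot {D,R}; 5:skudoix {D}; 6:grai {D}; 7:grai {D}; 8:skudoix {D}; 9:napaseel {P}; 10:fot {D,R}.
Position 1: tagging it R would leave rule 2 unsatisfiable, so it must be D.
Position 2: tagging it R would leave rule 2 unsatisfiable, so it must be P.
Position 3: tagging it R would leave rule 1 unsatisfiable, so it must be P.
Position 4: tagging it R would leave rule 1 unsatisfiable, so it must be D.
Position 10: tagging it R would leave rule 3 unsatisfiable, so it must be D.
So the tagging must be: D P P D D D D D P D.
Check: rule 1 ✓; rule 2 ✓; rule 3 ✓.

D P P D D D D D P D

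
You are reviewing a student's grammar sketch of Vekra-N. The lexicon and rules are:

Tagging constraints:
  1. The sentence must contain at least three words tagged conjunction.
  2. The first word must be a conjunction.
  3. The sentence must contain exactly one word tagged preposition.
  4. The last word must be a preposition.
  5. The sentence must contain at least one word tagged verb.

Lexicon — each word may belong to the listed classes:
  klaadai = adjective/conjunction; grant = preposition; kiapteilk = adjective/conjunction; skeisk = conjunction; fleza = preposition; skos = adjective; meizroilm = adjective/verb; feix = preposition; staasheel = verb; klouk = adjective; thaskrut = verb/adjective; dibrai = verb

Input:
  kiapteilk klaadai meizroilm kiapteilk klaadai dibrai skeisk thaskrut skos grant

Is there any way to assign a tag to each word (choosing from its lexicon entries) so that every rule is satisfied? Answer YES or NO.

YES

Candidates per position — 1:kiapteilk {adjective,conjunction}; 2:klaadai {adjective,conjunction}; 3:meizroilm {adjective,verb}; 4:kiapteilk {adjective,conjunction}; 5:klaadai {adjective,conjunction}; 6:dibrai {verb}; 7:skeisk {conjunction}; 8:thaskrut {verb,adjective}; 9:skos {adjective}; 10:grant {preposition}.
One satisfying assignment: conjunction conjunction verb adjective conjunction verb conjunction adjective adjective preposition.
Check: rule 1 ok; rule 2 ok; rule 3 ok; rule 4 ok; rule 5 ok.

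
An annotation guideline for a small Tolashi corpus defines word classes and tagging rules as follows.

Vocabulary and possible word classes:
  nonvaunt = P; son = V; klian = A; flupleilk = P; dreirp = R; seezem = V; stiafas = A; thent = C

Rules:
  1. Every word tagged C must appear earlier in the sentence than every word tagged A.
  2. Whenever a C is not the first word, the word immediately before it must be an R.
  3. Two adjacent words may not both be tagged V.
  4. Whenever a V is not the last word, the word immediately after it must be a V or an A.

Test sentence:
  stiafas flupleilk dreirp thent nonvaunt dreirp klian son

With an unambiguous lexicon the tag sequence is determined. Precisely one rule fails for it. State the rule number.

1

Fixed tagging: A P R C P R A V.
Checking each rule: R1 violated, R2 holds, R3 holds, R4 holds.
Only rule 1 fails.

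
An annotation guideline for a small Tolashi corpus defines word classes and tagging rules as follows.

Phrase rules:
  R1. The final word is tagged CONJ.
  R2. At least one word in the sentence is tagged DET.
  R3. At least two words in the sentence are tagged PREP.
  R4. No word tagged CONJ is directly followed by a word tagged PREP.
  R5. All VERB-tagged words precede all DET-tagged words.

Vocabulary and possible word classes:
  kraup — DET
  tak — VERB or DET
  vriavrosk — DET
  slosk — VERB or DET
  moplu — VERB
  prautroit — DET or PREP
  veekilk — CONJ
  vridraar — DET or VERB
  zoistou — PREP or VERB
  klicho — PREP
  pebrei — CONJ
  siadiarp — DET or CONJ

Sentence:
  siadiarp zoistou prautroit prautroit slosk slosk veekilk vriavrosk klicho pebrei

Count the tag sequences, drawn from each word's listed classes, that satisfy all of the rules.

Candidates per position — 1:siadiarp {DET,CONJ}; 2:zoistou {PREP,VERB}; 3:prautroit {DET,PREP}; 4:prautroit {DET,PREP}; 5:slosk {VERB,DET}; 6:slosk {VERB,DET}; 7:veekilk {CONJ}; 8:vriavrosk {DET}; 9:klicho {PREP}; 10:pebrei {CONJ}.
There are 64 candidate sequences in total.
Checking each against the rules leaves 9 sequences.
Count = 9.

9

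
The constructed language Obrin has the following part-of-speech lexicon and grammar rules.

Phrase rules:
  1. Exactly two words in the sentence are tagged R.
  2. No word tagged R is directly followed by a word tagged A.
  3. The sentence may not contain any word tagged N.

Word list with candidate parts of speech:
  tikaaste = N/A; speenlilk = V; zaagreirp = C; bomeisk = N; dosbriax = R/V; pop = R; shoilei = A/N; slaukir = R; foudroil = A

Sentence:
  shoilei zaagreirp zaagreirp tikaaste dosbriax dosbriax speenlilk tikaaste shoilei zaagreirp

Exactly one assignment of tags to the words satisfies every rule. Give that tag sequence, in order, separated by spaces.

A C C A R R V A A C

Candidates per position — 1:shoilei {A,N}; 2:zaagreirp {C}; 3:zaagreirp {C}; 4:tikaaste {N,A}; 5:dosbriax {R,V}; 6:dosbriax {R,V}; 7:speenlilk {V}; 8:tikaaste {N,A}; 9:shoilei {A,N}; 10:zaagreirp {C}.
At position 1, choosing N makes rule 3 impossible to satisfy; hence A.
At position 4, choosing N makes rule 3 impossible to satisfy; hence A.
At position 5, choosing V makes rule 1 impossible to satisfy; hence R.
At position 6, choosing V makes rule 1 impossible to satisfy; hence R.
At position 8, choosing N makes rule 3 impossible to satisfy; hence A.
At position 9, choosing N makes rule 3 impossible to satisfy; hence A.
That leaves exactly one tagging: A C C A R R V A A C.
Verifying each rule — rule 1 ✓; rule 2 ✓; rule 3 ✓.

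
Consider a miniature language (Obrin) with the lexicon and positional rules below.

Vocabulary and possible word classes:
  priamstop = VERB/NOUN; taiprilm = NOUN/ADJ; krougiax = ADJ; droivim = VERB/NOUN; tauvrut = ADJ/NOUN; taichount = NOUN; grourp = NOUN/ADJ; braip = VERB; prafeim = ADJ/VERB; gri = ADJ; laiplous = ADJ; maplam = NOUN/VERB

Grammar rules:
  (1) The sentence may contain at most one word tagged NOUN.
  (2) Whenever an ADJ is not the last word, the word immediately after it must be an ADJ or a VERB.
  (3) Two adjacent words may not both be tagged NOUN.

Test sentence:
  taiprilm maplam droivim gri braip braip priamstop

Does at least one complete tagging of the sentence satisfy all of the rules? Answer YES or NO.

YES

Candidates per position — 1:taiprilm {NOUN,ADJ}; 2:maplam {NOUN,VERB}; 3:droivim {VERB,NOUN}; 4:gri {ADJ}; 5:braip {VERB}; 6:braip {VERB}; 7:priamstop {VERB,NOUN}.
One satisfying assignment: ADJ VERB VERB ADJ VERB VERB NOUN.
Verifying each rule — rule 1 ✓; rule 2 ✓; rule 3 ✓.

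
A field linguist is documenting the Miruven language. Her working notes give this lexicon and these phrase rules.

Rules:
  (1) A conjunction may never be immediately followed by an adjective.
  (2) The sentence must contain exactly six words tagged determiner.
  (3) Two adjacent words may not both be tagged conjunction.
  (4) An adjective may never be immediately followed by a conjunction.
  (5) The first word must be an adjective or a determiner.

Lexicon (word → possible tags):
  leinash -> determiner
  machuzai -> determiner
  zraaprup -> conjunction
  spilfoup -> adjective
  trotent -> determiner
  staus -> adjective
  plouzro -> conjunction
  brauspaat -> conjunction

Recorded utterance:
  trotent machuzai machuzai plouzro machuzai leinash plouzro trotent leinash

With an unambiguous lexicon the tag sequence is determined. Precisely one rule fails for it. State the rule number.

2

Fixed tagging: determiner determiner determiner conjunction determiner determiner conjunction determiner determiner.
Rule check: R1 ✓, R2 ✗, R3 ✓, R4 ✓, R5 ✓.
Only rule 2 fails.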